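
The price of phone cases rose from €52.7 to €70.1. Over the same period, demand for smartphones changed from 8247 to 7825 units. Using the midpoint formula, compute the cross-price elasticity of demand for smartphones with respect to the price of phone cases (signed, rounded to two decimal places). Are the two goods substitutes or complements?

%ΔQ_{smartphones} = (7825 − 8247)/avg = -422/8036 = -0.052513…
%ΔP_{phone cases} = (70.1 − 52.7)/avg = 17.4/61.4 = 0.283387…
E_cross = (-422/8036) / (17.4/61.4) = -0.1853…
E_cross < 0 ⇒ the goods are complements.

-0.19; complements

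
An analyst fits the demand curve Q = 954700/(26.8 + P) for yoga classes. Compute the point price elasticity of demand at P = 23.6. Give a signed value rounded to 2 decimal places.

-0.47

dQ/dP = −954700/(26.8 + P)² = -375.842. At P = 23.6, Q = 18942.5.
Ed = (dQ/dP)·(P/Q) = (-375.842) × (23.6/18942.5) = -0.4682…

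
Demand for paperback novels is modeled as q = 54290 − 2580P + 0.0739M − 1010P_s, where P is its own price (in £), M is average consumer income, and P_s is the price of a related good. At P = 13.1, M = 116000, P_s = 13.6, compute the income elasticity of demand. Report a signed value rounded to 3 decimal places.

At the given values, q = 54290 − 2580(13.1) + 0.0739(116000) − 1010(13.6) = 15328.4.
∂q/∂M = 0.0739.
E = (0.0739) × (116000/15328.4) = 0.55924…

0.559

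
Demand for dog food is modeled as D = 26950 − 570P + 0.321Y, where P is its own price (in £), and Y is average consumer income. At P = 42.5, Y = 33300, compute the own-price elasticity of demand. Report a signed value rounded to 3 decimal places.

At the given values, D = 26950 − 570(42.5) + 0.321(33300) = 13414.3.
∂D/∂P = −570.
E = (-570) × (42.5/13414.3) = -1.80590…

-1.806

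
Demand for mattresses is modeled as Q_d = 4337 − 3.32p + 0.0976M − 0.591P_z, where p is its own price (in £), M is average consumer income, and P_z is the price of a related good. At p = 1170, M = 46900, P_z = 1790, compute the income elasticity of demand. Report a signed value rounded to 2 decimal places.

At the given values, Q_d = 4337 − 3.32(1170) + 0.0976(46900) − 0.591(1790) = 3972.15.
∂Q_d/∂M = 0.0976.
E = (0.0976) × (46900/3972.15) = 1.1523…

1.15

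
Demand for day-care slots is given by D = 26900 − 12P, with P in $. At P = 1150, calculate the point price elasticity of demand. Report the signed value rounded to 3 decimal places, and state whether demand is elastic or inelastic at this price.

dD/dP = −12. At P = 1150, D = 26900 − 12(1150) = 13100.
Ed = (dD/dP)·(P/D) = −12 × (1150/13100) = -1.05343…
|Ed| = 1.053 > 1, so demand is elastic.

-1.053; elastic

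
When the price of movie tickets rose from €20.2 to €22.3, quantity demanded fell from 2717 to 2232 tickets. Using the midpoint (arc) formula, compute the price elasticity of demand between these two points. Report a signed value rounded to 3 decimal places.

-1.983

%ΔQ = (2232 − 2717) / [(2717 + 2232)/2] = -485/2474.5 = -0.195999…
%ΔP = (22.3 − 20.2) / [(20.2 + 22.3)/2] = 2.1/21.25 = 0.098823…
Arc Ed = %ΔQ / %ΔP = (-485/2474.5) / (2.1/21.25) = -1.98332…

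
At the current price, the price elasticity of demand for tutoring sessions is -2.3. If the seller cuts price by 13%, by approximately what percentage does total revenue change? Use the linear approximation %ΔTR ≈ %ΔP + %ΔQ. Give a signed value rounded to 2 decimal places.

%ΔQ ≈ Ed × %ΔP = (-2.3) × (-13%) = +29.9000%
%ΔTR ≈ %ΔP + %ΔQ = (-13%) + (+29.9000%) = +16.9000%

+16.90%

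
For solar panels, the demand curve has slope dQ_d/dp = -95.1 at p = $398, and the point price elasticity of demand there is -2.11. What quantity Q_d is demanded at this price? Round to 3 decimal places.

17938.294

Ed = (dQ_d/dp)·(p/Q_d) ⇒ Q_d = (dQ_d/dp)·p/Ed = (-95.1)·398/(-2.11) = 17938.29383…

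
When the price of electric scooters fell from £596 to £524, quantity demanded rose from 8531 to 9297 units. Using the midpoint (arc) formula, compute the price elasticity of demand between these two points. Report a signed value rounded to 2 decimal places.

%ΔQ = (9297 − 8531) / [(8531 + 9297)/2] = 766/8914 = 0.085932…
%ΔP = (524 − 596) / [(596 + 524)/2] = -72/560 = -0.128571…
Arc Ed = %ΔQ / %ΔP = (766/8914) / (-72/560) = -0.6683…

-0.67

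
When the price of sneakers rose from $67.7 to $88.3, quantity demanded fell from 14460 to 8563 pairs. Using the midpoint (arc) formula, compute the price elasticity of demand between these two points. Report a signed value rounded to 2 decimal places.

-1.94

%ΔQ = (8563 − 14460) / [(14460 + 8563)/2] = -5897/11511.5 = -0.512270…
%ΔP = (88.3 − 67.7) / [(67.7 + 88.3)/2] = 20.6/78 = 0.264102…
Arc Ed = %ΔQ / %ΔP = (-5897/11511.5) / (20.6/78) = -1.9396…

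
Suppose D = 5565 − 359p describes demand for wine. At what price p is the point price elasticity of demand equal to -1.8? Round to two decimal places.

Ed = −359p/(5565 − 359p). Set this equal to -1.8:
359p = 1.8·(5565 − 359p) ⇒ 359p(1 + 1.8) = 1.8·5565
p = 1.8·5565 / (359·2.8) = 9.9651…

9.97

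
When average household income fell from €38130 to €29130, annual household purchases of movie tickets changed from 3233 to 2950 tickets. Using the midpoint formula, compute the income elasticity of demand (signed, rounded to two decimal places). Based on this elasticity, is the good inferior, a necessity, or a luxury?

0.34; necessity

%ΔQ = (2950 − 3233)/[( 3233 + 2950)/2] = -283/3091.5 = -0.091541…
%ΔIncome = (29130 − 38130)/[( 38130 + 29130)/2] = -9000/33630 = -0.267618…
E_income = (-283/3091.5) / (-9000/33630) = 0.3420…
0 < E_income < 1 ⇒ normal good, necessity.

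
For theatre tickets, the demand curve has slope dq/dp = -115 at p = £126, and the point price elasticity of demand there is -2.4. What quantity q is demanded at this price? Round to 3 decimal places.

Ed = (dq/dp)·(p/q) ⇒ q = (dq/dp)·p/Ed = (-115)·126/(-2.4) = 6037.5

6037.500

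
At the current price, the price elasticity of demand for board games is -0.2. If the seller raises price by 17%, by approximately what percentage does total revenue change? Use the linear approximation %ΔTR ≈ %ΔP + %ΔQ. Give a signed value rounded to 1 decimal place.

%ΔQ ≈ Ed × %ΔP = (-0.2) × (+17%) = -3.4000%
%ΔTR ≈ %ΔP + %ΔQ = (+17%) + (-3.4000%) = +13.6000%

+13.6%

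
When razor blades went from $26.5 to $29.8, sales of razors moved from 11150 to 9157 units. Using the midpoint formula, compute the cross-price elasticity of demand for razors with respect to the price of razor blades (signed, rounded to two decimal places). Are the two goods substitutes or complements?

-1.67; complements

%ΔQ_{razors} = (9157 − 11150)/avg = -1993/10153.5 = -0.196286…
%ΔP_{razor blades} = (29.8 − 26.5)/avg = 3.3/28.15 = 0.117229…
E_cross = (-1993/10153.5) / (3.3/28.15) = -1.6743…
E_cross < 0 ⇒ the goods are complements.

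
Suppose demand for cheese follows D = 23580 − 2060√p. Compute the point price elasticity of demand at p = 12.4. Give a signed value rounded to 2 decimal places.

dD/dp = −2060/(2√p) = -292.5. At p = 12.4, D = 16326.
Ed = (dD/dp)·(p/D) = (-292.5) × (12.4/16326) = -0.2221…

-0.22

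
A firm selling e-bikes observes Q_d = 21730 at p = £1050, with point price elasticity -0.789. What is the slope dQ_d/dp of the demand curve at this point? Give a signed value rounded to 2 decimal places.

-16.33

Ed = (dQ_d/dp)·(p/Q_d) ⇒ dQ_d/dp = Ed·Q_d/p = (-0.789)·21730/1050 = -16.3285…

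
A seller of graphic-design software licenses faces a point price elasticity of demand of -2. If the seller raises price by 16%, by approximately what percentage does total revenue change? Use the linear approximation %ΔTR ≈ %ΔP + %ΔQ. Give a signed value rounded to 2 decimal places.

%ΔQ ≈ Ed × %ΔP = (-2) × (+16%) = -32.0000%
%ΔTR ≈ %ΔP + %ΔQ = (+16%) + (-32.0000%) = -16.0000%

-16.00%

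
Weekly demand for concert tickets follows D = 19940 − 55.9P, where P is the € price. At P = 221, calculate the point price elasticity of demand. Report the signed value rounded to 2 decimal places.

-1.63

dD/dP = −55.9. At P = 221, D = 19940 − 55.9(221) = 7586.1.
Ed = (dD/dP)·(P/D) = −55.9 × (221/7586.1) = -1.6284…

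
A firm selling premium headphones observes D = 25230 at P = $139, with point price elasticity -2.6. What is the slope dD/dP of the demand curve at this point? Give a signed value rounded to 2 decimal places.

-471.93

Ed = (dD/dP)·(P/D) ⇒ dD/dP = Ed·D/P = (-2.6)·25230/139 = -471.9280…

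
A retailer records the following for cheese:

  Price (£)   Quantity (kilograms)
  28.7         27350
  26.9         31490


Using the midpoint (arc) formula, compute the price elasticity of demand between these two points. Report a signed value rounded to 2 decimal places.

%ΔQ = (31490 − 27350) / [(27350 + 31490)/2] = 4140/29420 = 0.140720…
%ΔP = (26.9 − 28.7) / [(28.7 + 26.9)/2] = -1.8/27.8 = -0.064748…
Arc Ed = %ΔQ / %ΔP = (4140/29420) / (-1.8/27.8) = -2.1733…

-2.17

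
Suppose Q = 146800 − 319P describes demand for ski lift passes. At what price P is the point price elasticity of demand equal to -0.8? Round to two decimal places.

204.53

Ed = −319P/(146800 − 319P). Set this equal to -0.8:
319P = 0.8·(146800 − 319P) ⇒ 319P(1 + 0.8) = 0.8·146800
P = 0.8·146800 / (319·1.8) = 204.5280…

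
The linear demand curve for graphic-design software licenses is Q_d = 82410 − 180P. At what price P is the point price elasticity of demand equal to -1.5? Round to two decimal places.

Ed = −180P/(82410 − 180P). Set this equal to -1.5:
180P = 1.5·(82410 − 180P) ⇒ 180P(1 + 1.5) = 1.5·82410
P = 1.5·82410 / (180·2.5) = 274.7

274.70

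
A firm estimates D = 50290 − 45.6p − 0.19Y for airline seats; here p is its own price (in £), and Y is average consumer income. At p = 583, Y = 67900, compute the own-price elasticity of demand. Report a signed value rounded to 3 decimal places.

-2.461

At the given values, D = 50290 − 45.6(583) − 0.19(67900) = 10804.2.
∂D/∂p = −45.6.
E = (-45.6) × (583/10804.2) = -2.46059…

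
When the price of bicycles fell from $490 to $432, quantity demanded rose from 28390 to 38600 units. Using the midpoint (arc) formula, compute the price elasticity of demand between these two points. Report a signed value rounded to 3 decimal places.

-2.423

%ΔQ = (38600 − 28390) / [(28390 + 38600)/2] = 10210/33495 = 0.304821…
%ΔP = (432 − 490) / [(490 + 432)/2] = -58/461 = -0.125813…
Arc Ed = %ΔQ / %ΔP = (10210/33495) / (-58/461) = -2.42280…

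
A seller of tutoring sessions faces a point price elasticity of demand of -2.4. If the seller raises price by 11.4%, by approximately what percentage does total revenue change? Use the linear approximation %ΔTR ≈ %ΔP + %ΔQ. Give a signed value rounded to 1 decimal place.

%ΔQ ≈ Ed × %ΔP = (-2.4) × (+11.4%) = -27.3600%
%ΔTR ≈ %ΔP + %ΔQ = (+11.4%) + (-27.3600%) = -15.9600%

-16.0%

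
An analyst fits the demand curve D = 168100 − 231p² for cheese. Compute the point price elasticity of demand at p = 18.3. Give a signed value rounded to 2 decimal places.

-1.71

dD/dp = −2·231·p = -8454.6. At p = 18.3, D = 90740.41.
Ed = (dD/dp)·(p/D) = (-8454.6) × (18.3/90740.41) = -1.7050…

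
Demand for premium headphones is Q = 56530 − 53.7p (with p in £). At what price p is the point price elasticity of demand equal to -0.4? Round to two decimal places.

300.77

Ed = −53.7p/(56530 − 53.7p). Set this equal to -0.4:
53.7p = 0.4·(56530 − 53.7p) ⇒ 53.7p(1 + 0.4) = 0.4·56530
p = 0.4·56530 / (53.7·1.4) = 300.7714…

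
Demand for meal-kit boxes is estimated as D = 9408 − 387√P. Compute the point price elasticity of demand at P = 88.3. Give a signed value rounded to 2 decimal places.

dD/dP = −387/(2√P) = -20.5921. At P = 88.3, D = 5771.44.
Ed = (dD/dP)·(P/D) = (-20.5921) × (88.3/5771.44) = -0.3150…

-0.32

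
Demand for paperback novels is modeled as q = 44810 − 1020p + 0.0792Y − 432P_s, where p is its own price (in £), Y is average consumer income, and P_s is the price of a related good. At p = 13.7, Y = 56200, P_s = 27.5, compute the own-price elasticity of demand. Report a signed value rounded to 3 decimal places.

At the given values, q = 44810 − 1020(13.7) + 0.0792(56200) − 432(27.5) = 23407.04.
∂q/∂p = −1020.
E = (-1020) × (13.7/23407.04) = -0.59699…

-0.597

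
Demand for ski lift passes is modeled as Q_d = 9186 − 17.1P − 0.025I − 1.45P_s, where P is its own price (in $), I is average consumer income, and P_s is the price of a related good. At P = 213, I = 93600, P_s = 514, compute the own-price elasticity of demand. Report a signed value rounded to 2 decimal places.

At the given values, Q_d = 9186 − 17.1(213) − 0.025(93600) − 1.45(514) = 2458.4.
∂Q_d/∂P = −17.1.
E = (-17.1) × (213/2458.4) = -1.4815…

-1.48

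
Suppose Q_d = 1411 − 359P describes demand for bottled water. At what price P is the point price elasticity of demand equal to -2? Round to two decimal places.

Ed = −359P/(1411 − 359P). Set this equal to -2:
359P = 2·(1411 − 359P) ⇒ 359P(1 + 2) = 2·1411
P = 2·1411 / (359·3) = 2.6202…

2.62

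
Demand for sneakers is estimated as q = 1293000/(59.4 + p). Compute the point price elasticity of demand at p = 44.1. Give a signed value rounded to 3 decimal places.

-0.426

dq/dp = −1293000/(59.4 + p)² = -120.703. At p = 44.1, q = 12492.8.
Ed = (dq/dp)·(p/q) = (-120.703) × (44.1/12492.8) = -0.42608…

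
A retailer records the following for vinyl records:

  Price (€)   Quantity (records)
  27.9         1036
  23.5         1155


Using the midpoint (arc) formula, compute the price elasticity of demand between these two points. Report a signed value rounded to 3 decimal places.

%ΔQ = (1155 − 1036) / [(1036 + 1155)/2] = 119/1095.5 = 0.108626…
%ΔP = (23.5 − 27.9) / [(27.9 + 23.5)/2] = -4.4/25.7 = -0.171206…
Arc Ed = %ΔQ / %ΔP = (119/1095.5) / (-4.4/25.7) = -0.63447…

-0.634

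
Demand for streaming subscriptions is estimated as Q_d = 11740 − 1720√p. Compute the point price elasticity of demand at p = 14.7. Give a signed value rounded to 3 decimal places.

dQ_d/dp = −1720/(2√p) = -224.305. At p = 14.7, Q_d = 5145.42.
Ed = (dQ_d/dp)·(p/Q_d) = (-224.305) × (14.7/5145.42) = -0.64082…

-0.641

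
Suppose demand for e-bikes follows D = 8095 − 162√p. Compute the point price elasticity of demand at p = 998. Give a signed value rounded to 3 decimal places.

dD/dp = −162/(2√p) = -2.56401. At p = 998, D = 2977.24.
Ed = (dD/dp)·(p/D) = (-2.56401) × (998/2977.24) = -0.85948…

-0.859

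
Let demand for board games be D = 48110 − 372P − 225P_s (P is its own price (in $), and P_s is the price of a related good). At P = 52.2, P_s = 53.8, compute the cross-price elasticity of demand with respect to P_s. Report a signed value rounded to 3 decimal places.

-0.730

At the given values, D = 48110 − 372(52.2) − 225(53.8) = 16586.6.
∂D/∂P_s = -225.
E = (-225) × (53.8/16586.6) = -0.72980…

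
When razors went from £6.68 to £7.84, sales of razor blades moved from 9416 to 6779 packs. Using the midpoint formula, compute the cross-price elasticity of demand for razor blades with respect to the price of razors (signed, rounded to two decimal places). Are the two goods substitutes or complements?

%ΔQ_{razor blades} = (6779 − 9416)/avg = -2637/8097.5 = -0.325656…
%ΔP_{razors} = (7.84 − 6.68)/avg = 1.16/7.26 = 0.159779…
E_cross = (-2637/8097.5) / (1.16/7.26) = -2.0381…
E_cross < 0 ⇒ the goods are complements.

-2.04; complements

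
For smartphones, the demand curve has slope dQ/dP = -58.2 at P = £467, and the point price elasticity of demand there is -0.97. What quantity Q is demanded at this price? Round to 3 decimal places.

Ed = (dQ/dP)·(P/Q) ⇒ Q = (dQ/dP)·P/Ed = (-58.2)·467/(-0.97) = 28020

28020.000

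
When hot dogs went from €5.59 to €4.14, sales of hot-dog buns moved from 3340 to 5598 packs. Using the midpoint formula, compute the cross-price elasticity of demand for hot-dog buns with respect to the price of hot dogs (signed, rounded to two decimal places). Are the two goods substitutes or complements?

%ΔQ_{hot-dog buns} = (5598 − 3340)/avg = 2258/4469 = 0.505258…
%ΔP_{hot dogs} = (4.14 − 5.59)/avg = -1.45/4.865 = -0.298047…
E_cross = (2258/4469) / (-1.45/4.865) = -1.6952…
E_cross < 0 ⇒ the goods are complements.

-1.70; complements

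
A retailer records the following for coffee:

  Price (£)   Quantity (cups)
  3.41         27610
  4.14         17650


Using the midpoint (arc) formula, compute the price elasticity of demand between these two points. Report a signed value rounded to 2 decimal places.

-2.28

%ΔQ = (17650 − 27610) / [(27610 + 17650)/2] = -9960/22630 = -0.440123…
%ΔP = (4.14 − 3.41) / [(3.41 + 4.14)/2] = 0.73/3.775 = 0.193377…
Arc Ed = %ΔQ / %ΔP = (-9960/22630) / (0.73/3.775) = -2.2759…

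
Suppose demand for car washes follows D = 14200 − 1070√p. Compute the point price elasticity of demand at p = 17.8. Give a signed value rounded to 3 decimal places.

-0.233

dD/dp = −1070/(2√p) = -126.807. At p = 17.8, D = 9685.67.
Ed = (dD/dp)·(p/D) = (-126.807) × (17.8/9685.67) = -0.23304…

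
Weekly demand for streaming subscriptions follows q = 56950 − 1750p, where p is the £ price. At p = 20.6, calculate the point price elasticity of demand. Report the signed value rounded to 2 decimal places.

dq/dp = −1750. At p = 20.6, q = 56950 − 1750(20.6) = 20900.
Ed = (dq/dp)·(p/q) = −1750 × (20.6/20900) = -1.7248…

-1.72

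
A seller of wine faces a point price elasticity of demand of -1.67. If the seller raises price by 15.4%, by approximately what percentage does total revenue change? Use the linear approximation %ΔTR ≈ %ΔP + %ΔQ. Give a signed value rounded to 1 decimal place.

-10.3%

%ΔQ ≈ Ed × %ΔP = (-1.67) × (+15.4%) = -25.7180%
%ΔTR ≈ %ΔP + %ΔQ = (+15.4%) + (-25.7180%) = -10.3180%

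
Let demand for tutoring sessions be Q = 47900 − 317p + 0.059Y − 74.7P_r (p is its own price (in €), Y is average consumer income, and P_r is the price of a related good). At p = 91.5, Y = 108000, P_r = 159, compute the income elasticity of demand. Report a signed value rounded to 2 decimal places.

0.48

At the given values, Q = 47900 − 317(91.5) + 0.059(108000) − 74.7(159) = 13389.2.
∂Q/∂Y = 0.059.
E = (0.059) × (108000/13389.2) = 0.4759…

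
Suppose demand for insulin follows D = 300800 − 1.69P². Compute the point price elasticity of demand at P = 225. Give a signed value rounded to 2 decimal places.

dD/dP = −2·1.69·P = -760.5. At P = 225, D = 215243.75.
Ed = (dD/dP)·(P/D) = (-760.5) × (225/215243.75) = -0.7949…

-0.79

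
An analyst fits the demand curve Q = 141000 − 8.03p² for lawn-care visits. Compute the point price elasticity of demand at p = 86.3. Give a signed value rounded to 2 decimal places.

-1.47

dQ/dp = −2·8.03·p = -1385.978. At p = 86.3, Q = 81195.0493.
Ed = (dQ/dp)·(p/Q) = (-1385.978) × (86.3/81195.0493) = -1.4731…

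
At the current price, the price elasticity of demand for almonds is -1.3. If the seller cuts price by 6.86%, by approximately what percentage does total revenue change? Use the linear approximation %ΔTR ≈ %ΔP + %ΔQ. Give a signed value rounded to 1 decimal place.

+2.1%

%ΔQ ≈ Ed × %ΔP = (-1.3) × (-6.86%) = +8.9180%
%ΔTR ≈ %ΔP + %ΔQ = (-6.86%) + (+8.9180%) = +2.0580%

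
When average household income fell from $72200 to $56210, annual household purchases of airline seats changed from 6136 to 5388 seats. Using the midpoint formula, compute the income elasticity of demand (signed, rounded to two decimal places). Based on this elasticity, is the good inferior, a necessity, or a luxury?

0.52; necessity

%ΔQ = (5388 − 6136)/[( 6136 + 5388)/2] = -748/5762 = -0.129816…
%ΔIncome = (56210 − 72200)/[( 72200 + 56210)/2] = -15990/64205 = -0.249046…
E_income = (-748/5762) / (-15990/64205) = 0.5212…
0 < E_income < 1 ⇒ normal good, necessity.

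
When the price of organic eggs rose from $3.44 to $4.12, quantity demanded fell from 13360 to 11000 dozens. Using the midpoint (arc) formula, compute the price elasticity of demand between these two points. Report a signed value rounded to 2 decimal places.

%ΔQ = (11000 − 13360) / [(13360 + 11000)/2] = -2360/12180 = -0.193760…
%ΔP = (4.12 − 3.44) / [(3.44 + 4.12)/2] = 0.68/3.78 = 0.179894…
Arc Ed = %ΔQ / %ΔP = (-2360/12180) / (0.68/3.78) = -1.0770…

-1.08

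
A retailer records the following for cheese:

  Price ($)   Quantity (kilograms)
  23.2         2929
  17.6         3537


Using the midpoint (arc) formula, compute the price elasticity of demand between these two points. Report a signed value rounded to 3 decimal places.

%ΔQ = (3537 − 2929) / [(2929 + 3537)/2] = 608/3233 = 0.188060…
%ΔP = (17.6 − 23.2) / [(23.2 + 17.6)/2] = -5.6/20.4 = -0.274509…
Arc Ed = %ΔQ / %ΔP = (608/3233) / (-5.6/20.4) = -0.68507…

-0.685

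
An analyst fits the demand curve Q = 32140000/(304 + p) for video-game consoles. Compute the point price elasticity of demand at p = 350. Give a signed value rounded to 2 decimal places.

dQ/dp = −32140000/(304 + p)² = -75.1433. At p = 350, Q = 49143.7.
Ed = (dQ/dp)·(p/Q) = (-75.1433) × (350/49143.7) = -0.5351…

-0.54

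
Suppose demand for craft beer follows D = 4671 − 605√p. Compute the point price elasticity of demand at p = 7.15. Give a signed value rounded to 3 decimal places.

dD/dp = −605/(2√p) = -113.129. At p = 7.15, D = 3053.26.
Ed = (dD/dp)·(p/D) = (-113.129) × (7.15/3053.26) = -0.26491…

-0.265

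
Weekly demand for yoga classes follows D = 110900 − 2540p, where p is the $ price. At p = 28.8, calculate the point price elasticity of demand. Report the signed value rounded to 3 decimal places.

dD/dp = −2540. At p = 28.8, D = 110900 − 2540(28.8) = 37748.
Ed = (dD/dp)·(p/D) = −2540 × (28.8/37748) = -1.93790…

-1.938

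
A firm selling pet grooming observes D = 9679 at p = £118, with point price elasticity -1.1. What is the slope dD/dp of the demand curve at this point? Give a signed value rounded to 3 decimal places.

Ed = (dD/dp)·(p/D) ⇒ dD/dp = Ed·D/p = (-1.1)·9679/118 = -90.22796…

-90.228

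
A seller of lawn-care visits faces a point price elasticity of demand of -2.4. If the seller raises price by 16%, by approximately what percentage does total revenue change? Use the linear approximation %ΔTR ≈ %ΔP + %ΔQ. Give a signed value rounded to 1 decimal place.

%ΔQ ≈ Ed × %ΔP = (-2.4) × (+16%) = -38.4000%
%ΔTR ≈ %ΔP + %ΔQ = (+16%) + (-38.4000%) = -22.4000%

-22.4%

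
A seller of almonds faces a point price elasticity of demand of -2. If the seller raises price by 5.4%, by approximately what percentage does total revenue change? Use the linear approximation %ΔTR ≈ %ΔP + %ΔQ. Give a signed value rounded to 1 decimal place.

%ΔQ ≈ Ed × %ΔP = (-2) × (+5.4%) = -10.8000%
%ΔTR ≈ %ΔP + %ΔQ = (+5.4%) + (-10.8000%) = -5.4000%

-5.4%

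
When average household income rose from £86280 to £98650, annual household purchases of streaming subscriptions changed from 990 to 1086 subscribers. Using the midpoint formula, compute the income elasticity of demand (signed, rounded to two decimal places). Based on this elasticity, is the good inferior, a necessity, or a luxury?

%ΔQ = (1086 − 990)/[( 990 + 1086)/2] = 96/1038 = 0.092485…
%ΔIncome = (98650 − 86280)/[( 86280 + 98650)/2] = 12370/92465 = 0.133780…
E_income = (96/1038) / (12370/92465) = 0.6913…
0 < E_income < 1 ⇒ normal good, necessity.

0.69; necessity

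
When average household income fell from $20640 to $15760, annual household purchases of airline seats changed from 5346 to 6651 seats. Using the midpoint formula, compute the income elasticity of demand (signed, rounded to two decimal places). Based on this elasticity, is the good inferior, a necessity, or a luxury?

-0.81; inferior

%ΔQ = (6651 − 5346)/[( 5346 + 6651)/2] = 1305/5998.5 = 0.217554…
%ΔIncome = (15760 − 20640)/[( 20640 + 15760)/2] = -4880/18200 = -0.268131…
E_income = (1305/5998.5) / (-4880/18200) = -0.8113…
E_income < 0 ⇒ inferior good.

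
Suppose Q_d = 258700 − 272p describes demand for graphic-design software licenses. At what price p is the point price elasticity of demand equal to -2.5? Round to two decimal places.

679.36

Ed = −272p/(258700 − 272p). Set this equal to -2.5:
272p = 2.5·(258700 − 272p) ⇒ 272p(1 + 2.5) = 2.5·258700
p = 2.5·258700 / (272·3.5) = 679.3592…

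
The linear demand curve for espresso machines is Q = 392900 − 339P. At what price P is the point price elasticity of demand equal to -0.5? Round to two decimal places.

Ed = −339P/(392900 − 339P). Set this equal to -0.5:
339P = 0.5·(392900 − 339P) ⇒ 339P(1 + 0.5) = 0.5·392900
P = 0.5·392900 / (339·1.5) = 386.3323…

386.33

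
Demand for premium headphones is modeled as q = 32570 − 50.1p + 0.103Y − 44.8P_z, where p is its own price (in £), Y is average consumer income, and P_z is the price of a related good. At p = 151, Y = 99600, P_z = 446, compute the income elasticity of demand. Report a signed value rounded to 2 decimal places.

0.67

At the given values, q = 32570 − 50.1(151) + 0.103(99600) − 44.8(446) = 15282.9.
∂q/∂Y = 0.103.
E = (0.103) × (99600/15282.9) = 0.6712…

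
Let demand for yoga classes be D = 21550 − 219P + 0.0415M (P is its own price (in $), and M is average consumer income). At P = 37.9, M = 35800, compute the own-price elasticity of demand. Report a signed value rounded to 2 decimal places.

At the given values, D = 21550 − 219(37.9) + 0.0415(35800) = 14735.6.
∂D/∂P = −219.
E = (-219) × (37.9/14735.6) = -0.5632…

-0.56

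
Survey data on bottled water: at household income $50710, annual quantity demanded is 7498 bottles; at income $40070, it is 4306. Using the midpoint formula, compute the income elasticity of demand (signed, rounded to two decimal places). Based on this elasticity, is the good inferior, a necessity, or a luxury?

2.31; luxury

%ΔQ = (4306 − 7498)/[( 7498 + 4306)/2] = -3192/5902 = -0.540833…
%ΔIncome = (40070 − 50710)/[( 50710 + 40070)/2] = -10640/45390 = -0.234412…
E_income = (-3192/5902) / (-10640/45390) = 2.3071…
E_income > 1 ⇒ normal good, luxury.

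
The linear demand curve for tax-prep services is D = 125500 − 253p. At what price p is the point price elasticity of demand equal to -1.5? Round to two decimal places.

Ed = −253p/(125500 − 253p). Set this equal to -1.5:
253p = 1.5·(125500 − 253p) ⇒ 253p(1 + 1.5) = 1.5·125500
p = 1.5·125500 / (253·2.5) = 297.6284…

297.63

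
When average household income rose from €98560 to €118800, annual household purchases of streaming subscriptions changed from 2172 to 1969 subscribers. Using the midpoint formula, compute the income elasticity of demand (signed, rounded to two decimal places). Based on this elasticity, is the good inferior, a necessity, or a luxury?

%ΔQ = (1969 − 2172)/[( 2172 + 1969)/2] = -203/2070.5 = -0.098043…
%ΔIncome = (118800 − 98560)/[( 98560 + 118800)/2] = 20240/108680 = 0.186234…
E_income = (-203/2070.5) / (20240/108680) = -0.5264…
E_income < 0 ⇒ inferior good.

-0.53; inferior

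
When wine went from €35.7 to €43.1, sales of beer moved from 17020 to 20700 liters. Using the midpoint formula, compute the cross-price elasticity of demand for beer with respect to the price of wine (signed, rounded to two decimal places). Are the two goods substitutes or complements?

1.04; substitutes

%ΔQ_{beer} = (20700 − 17020)/avg = 3680/18860 = 0.195121…
%ΔP_{wine} = (43.1 − 35.7)/avg = 7.4/39.4 = 0.187817…
E_cross = (3680/18860) / (7.4/39.4) = 1.0388…
E_cross > 0 ⇒ the goods are substitutes.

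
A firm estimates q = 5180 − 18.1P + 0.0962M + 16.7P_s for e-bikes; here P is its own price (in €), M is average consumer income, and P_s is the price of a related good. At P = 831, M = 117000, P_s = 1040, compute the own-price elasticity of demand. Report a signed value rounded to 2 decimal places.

At the given values, q = 5180 − 18.1(831) + 0.0962(117000) + 16.7(1040) = 18762.3.
∂q/∂P = −18.1.
E = (-18.1) × (831/18762.3) = -0.8016…

-0.80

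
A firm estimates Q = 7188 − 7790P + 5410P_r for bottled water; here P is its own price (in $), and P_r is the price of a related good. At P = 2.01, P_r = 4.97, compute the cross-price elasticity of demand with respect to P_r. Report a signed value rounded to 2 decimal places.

At the given values, Q = 7188 − 7790(2.01) + 5410(4.97) = 18417.8.
∂Q/∂P_r = 5410.
E = (5410) × (4.97/18417.8) = 1.4598…

1.46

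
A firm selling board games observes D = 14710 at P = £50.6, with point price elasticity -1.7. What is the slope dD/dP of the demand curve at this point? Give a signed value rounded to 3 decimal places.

-494.209

Ed = (dD/dP)·(P/D) ⇒ dD/dP = Ed·D/P = (-1.7)·14710/50.6 = -494.20948…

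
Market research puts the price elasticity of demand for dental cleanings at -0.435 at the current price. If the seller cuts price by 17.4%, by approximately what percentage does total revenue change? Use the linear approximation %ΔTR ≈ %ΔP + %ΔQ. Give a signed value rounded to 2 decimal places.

%ΔQ ≈ Ed × %ΔP = (-0.435) × (-17.4%) = +7.5690%
%ΔTR ≈ %ΔP + %ΔQ = (-17.4%) + (+7.5690%) = -9.8310%

-9.83%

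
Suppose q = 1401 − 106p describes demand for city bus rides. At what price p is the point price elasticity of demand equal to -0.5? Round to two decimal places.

Ed = −106p/(1401 − 106p). Set this equal to -0.5:
106p = 0.5·(1401 − 106p) ⇒ 106p(1 + 0.5) = 0.5·1401
p = 0.5·1401 / (106·1.5) = 4.4056…

4.41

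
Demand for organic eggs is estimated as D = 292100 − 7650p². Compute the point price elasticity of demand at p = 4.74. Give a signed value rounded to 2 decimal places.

-2.86

dD/dp = −2·7650·p = -72522. At p = 4.74, D = 120222.86.
Ed = (dD/dp)·(p/D) = (-72522) × (4.74/120222.86) = -2.8593…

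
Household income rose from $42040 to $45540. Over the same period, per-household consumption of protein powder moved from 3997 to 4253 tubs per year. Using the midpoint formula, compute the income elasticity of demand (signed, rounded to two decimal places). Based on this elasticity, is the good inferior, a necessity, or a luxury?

%ΔQ = (4253 − 3997)/[( 3997 + 4253)/2] = 256/4125 = 0.062060…
%ΔIncome = (45540 − 42040)/[( 42040 + 45540)/2] = 3500/43790 = 0.079926…
E_income = (256/4125) / (3500/43790) = 0.7764…
0 < E_income < 1 ⇒ normal good, necessity.

0.78; necessity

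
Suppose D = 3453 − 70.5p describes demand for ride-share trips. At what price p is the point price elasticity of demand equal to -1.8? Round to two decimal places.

31.49

Ed = −70.5p/(3453 − 70.5p). Set this equal to -1.8:
70.5p = 1.8·(3453 − 70.5p) ⇒ 70.5p(1 + 1.8) = 1.8·3453
p = 1.8·3453 / (70.5·2.8) = 31.4863…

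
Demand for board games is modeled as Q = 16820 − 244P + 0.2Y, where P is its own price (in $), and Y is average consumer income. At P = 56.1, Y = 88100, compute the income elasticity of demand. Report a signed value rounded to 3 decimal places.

0.849

At the given values, Q = 16820 − 244(56.1) + 0.2(88100) = 20751.6.
∂Q/∂Y = 0.2.
E = (0.2) × (88100/20751.6) = 0.84909…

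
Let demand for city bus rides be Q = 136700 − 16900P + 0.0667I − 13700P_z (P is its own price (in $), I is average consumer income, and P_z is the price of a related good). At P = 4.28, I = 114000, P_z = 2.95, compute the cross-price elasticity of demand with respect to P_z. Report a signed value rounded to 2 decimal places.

-1.28

At the given values, Q = 136700 − 16900(4.28) + 0.0667(114000) − 13700(2.95) = 31556.8.
∂Q/∂P_z = -13700.
E = (-13700) × (2.95/31556.8) = -1.2807…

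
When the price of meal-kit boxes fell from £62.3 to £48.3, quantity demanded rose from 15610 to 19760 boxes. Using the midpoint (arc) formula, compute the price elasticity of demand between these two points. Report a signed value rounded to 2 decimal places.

%ΔQ = (19760 − 15610) / [(15610 + 19760)/2] = 4150/17685 = 0.234662…
%ΔP = (48.3 − 62.3) / [(62.3 + 48.3)/2] = -14/55.3 = -0.253164…
Arc Ed = %ΔQ / %ΔP = (4150/17685) / (-14/55.3) = -0.9269…

-0.93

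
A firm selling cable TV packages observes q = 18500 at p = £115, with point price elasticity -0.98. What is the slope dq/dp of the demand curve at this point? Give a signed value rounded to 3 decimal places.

-157.652

Ed = (dq/dp)·(p/q) ⇒ dq/dp = Ed·q/p = (-0.98)·18500/115 = -157.65217…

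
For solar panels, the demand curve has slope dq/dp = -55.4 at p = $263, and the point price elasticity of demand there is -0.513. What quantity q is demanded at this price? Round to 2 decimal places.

Ed = (dq/dp)·(p/q) ⇒ q = (dq/dp)·p/Ed = (-55.4)·263/(-0.513) = 28401.9493…

28401.95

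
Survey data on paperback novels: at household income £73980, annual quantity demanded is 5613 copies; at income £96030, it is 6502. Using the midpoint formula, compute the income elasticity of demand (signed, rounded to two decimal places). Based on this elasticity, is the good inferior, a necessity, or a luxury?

%ΔQ = (6502 − 5613)/[( 5613 + 6502)/2] = 889/6057.5 = 0.146760…
%ΔIncome = (96030 − 73980)/[( 73980 + 96030)/2] = 22050/85005 = 0.259396…
E_income = (889/6057.5) / (22050/85005) = 0.5657…
0 < E_income < 1 ⇒ normal good, necessity.

0.57; necessity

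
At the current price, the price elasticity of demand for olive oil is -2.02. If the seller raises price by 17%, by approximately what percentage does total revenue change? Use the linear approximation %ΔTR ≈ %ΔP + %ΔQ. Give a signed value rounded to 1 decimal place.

%ΔQ ≈ Ed × %ΔP = (-2.02) × (+17%) = -34.3400%
%ΔTR ≈ %ΔP + %ΔQ = (+17%) + (-34.3400%) = -17.3400%

-17.3%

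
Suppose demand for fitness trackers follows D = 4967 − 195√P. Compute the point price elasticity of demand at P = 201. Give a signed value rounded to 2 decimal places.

dD/dP = −195/(2√P) = -6.87712. At P = 201, D = 2202.4.
Ed = (dD/dP)·(P/D) = (-6.87712) × (201/2202.4) = -0.6276…

-0.63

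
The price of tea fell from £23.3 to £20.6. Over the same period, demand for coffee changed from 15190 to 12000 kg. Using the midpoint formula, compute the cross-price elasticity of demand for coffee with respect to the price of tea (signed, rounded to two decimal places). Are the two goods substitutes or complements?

%ΔQ_{coffee} = (12000 − 15190)/avg = -3190/13595 = -0.234645…
%ΔP_{tea} = (20.6 − 23.3)/avg = -2.7/21.95 = -0.123006…
E_cross = (-3190/13595) / (-2.7/21.95) = 1.9075…
E_cross > 0 ⇒ the goods are substitutes.

1.91; substitutes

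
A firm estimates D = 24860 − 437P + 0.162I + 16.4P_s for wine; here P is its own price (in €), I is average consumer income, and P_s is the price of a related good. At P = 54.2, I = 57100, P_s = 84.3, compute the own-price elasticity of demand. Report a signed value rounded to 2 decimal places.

-2.01

At the given values, D = 24860 − 437(54.2) + 0.162(57100) + 16.4(84.3) = 11807.32.
∂D/∂P = −437.
E = (-437) × (54.2/11807.32) = -2.0059…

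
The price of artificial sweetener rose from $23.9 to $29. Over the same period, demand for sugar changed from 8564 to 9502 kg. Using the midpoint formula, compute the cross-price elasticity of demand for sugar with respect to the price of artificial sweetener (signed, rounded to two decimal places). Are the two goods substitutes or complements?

%ΔQ_{sugar} = (9502 − 8564)/avg = 938/9033 = 0.103841…
%ΔP_{artificial sweetener} = (29 − 23.9)/avg = 5.1/26.45 = 0.192816…
E_cross = (938/9033) / (5.1/26.45) = 0.5385…
E_cross > 0 ⇒ the goods are substitutes.

0.54; substitutes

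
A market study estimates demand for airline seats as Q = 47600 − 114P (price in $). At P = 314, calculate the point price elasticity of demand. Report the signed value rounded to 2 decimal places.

dQ/dP = −114. At P = 314, Q = 47600 − 114(314) = 11804.
Ed = (dQ/dP)·(P/Q) = −114 × (314/11804) = -3.0325…

-3.03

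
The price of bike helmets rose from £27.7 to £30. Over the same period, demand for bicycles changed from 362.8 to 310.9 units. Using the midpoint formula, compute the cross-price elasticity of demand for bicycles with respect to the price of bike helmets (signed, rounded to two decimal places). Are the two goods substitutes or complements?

-1.93; complements

%ΔQ_{bicycles} = (310.9 − 362.8)/avg = -51.9/336.85 = -0.154074…
%ΔP_{bike helmets} = (30 − 27.7)/avg = 2.3/28.85 = 0.079722…
E_cross = (-51.9/336.85) / (2.3/28.85) = -1.9326…
E_cross < 0 ⇒ the goods are complements.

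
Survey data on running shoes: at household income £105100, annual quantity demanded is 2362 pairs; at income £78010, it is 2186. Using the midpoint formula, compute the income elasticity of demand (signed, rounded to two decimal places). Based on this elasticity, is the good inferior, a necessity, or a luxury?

%ΔQ = (2186 − 2362)/[( 2362 + 2186)/2] = -176/2274 = -0.077396…
%ΔIncome = (78010 − 105100)/[( 105100 + 78010)/2] = -27090/91555 = -0.295887…
E_income = (-176/2274) / (-27090/91555) = 0.2615…
0 < E_income < 1 ⇒ normal good, necessity.

0.26; necessity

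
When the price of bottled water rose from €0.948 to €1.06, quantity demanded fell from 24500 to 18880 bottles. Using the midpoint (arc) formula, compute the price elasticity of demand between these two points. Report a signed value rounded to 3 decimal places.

%ΔQ = (18880 − 24500) / [(24500 + 18880)/2] = -5620/21690 = -0.259105…
%ΔP = (1.06 − 0.948) / [(0.948 + 1.06)/2] = 0.112/1.004 = 0.111553…
Arc Ed = %ΔQ / %ΔP = (-5620/21690) / (0.112/1.004) = -2.32269…

-2.323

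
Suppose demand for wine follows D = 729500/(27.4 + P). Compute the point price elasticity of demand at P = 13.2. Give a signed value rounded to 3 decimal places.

-0.325

dD/dP = −729500/(27.4 + P)² = -442.561. At P = 13.2, D = 17968.
Ed = (dD/dP)·(P/D) = (-442.561) × (13.2/17968) = -0.32512…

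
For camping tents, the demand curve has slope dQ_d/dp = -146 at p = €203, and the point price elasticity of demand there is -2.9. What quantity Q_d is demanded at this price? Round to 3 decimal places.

Ed = (dQ_d/dp)·(p/Q_d) ⇒ Q_d = (dQ_d/dp)·p/Ed = (-146)·203/(-2.9) = 10220

10220.000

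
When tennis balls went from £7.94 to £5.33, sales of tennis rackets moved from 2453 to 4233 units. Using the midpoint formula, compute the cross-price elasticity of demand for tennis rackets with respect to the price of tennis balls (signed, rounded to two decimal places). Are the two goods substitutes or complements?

-1.35; complements

%ΔQ_{tennis rackets} = (4233 − 2453)/avg = 1780/3343 = 0.532455…
%ΔP_{tennis balls} = (5.33 − 7.94)/avg = -2.61/6.635 = -0.393368…
E_cross = (1780/3343) / (-2.61/6.635) = -1.3535…
E_cross < 0 ⇒ the goods are complements.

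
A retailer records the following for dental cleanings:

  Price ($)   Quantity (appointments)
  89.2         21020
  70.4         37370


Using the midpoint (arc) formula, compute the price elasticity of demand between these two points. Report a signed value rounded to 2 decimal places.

-2.38

%ΔQ = (37370 − 21020) / [(21020 + 37370)/2] = 16350/29195 = 0.560027…
%ΔP = (70.4 − 89.2) / [(89.2 + 70.4)/2] = -18.8/79.8 = -0.235588…
Arc Ed = %ΔQ / %ΔP = (16350/29195) / (-18.8/79.8) = -2.3771…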